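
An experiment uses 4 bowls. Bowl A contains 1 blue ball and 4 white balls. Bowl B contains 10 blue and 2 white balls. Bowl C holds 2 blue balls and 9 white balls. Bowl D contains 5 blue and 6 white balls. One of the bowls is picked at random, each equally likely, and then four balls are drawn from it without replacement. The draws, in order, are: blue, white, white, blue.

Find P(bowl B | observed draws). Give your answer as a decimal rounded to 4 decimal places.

For each hypothesis, P(data | H) works out to: P(data | bowl A) = (1/5)(4/4)(3/3)(0/2) = 0; P(data | bowl B) = (10/12)(2/11)(1/10)(9/9) = 1/66; P(data | bowl C) = (2/11)(9/10)(8/9)(1/8) = 1/55; P(data | bowl D) = (5/11)(6/10)(5/9)(4/8) = 5/66.
The prior-weighted likelihoods are 1/4 · 0 = 0, 1/4 · 1/66 = 1/264, 1/4 · 1/55 = 1/220, 1/4 · 5/66 = 5/264; summing to 3/110.
Hence P(bowl B | data) = (1/264) / (3/110) = 5/36.

0.1389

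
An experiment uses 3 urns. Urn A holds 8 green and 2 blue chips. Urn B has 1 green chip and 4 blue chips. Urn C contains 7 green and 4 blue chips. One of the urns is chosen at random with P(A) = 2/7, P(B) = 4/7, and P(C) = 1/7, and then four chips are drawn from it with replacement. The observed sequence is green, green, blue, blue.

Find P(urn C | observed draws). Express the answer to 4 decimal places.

Compute the likelihood of the observed sequence for each case: P(data | urn A) = (8/10)(8/10)(2/10)(2/10) = 0.0256; P(data | urn B) = (1/5)(1/5)(4/5)(4/5) = 0.0256; P(data | urn C) = (7/11)(7/11)(4/11)(4/11) = 0.053548.
The prior-weighted likelihoods are 2/7 · 0.0256 = 0.0073143, 4/7 · 0.0256 = 0.014629, 1/7 · 0.053548 = 0.0076498; summing to 0.029593.
So P(urn C | data) = (0.0076498) / (0.029593) = 0.2585.

0.2585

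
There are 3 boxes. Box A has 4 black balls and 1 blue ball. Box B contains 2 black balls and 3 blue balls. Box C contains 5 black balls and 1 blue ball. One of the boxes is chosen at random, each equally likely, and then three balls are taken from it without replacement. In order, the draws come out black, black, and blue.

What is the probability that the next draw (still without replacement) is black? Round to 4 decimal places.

0.7857

Under each hypothesis, the probability of the observed sequence is: P(data | box A) = (4/5)(3/4)(1/3) = 1/5; P(data | box B) = (2/5)(1/4)(3/3) = 1/10; P(data | box C) = (5/6)(4/5)(1/4) = 1/6.
Multiplying each by its prior: 1/3 · 1/5 = 1/15, 1/3 · 1/10 = 1/30, 1/3 · 1/6 = 1/18; these sum to 7/45.
Dividing through by the total gives posterior P(box A | data) = 3/7, P(box B | data) = 3/14, P(box C | data) = 5/14.
The predictive probability is P(black next | data) = (1)(3/7) + (0)(3/14) + (1)(5/14) = 11/14.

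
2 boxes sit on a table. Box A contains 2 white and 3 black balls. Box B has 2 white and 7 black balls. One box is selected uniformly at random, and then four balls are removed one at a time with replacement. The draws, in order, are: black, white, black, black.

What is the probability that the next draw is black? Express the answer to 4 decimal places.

For each hypothesis, P(data | H) works out to: P(data | box A) = (3/5)(2/5)(3/5)(3/5) = 0.0864; P(data | box B) = (7/9)(2/9)(7/9)(7/9) = 0.10456.
Multiplying each by its prior: 1/2 · 0.0864 = 0.0432, 1/2 · 0.10456 = 0.052279; with total 0.095479.
Dividing through by the total gives posterior P(box A | data) = 0.45246, P(box B | data) = 0.54754.
The predictive probability is P(black next | data) = (3/5)(0.45246) + (7/9)(0.54754) = 0.69734.

0.6973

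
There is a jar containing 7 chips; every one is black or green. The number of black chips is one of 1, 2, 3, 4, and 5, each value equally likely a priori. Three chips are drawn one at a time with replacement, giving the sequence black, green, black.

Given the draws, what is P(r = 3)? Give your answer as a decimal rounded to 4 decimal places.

The likelihood of the observed sequence under each hypothesis: P(data | r = 1) = (1/7)(6/7)(1/7) = 0.017493; P(data | r = 2) = (2/7)(5/7)(2/7) = 0.058309; P(data | r = 3) = (3/7)(4/7)(3/7) = 0.10496; P(data | r = 4) = (4/7)(3/7)(4/7) = 0.13994; P(data | r = 5) = (5/7)(2/7)(5/7) = 0.14577.
The prior-weighted likelihoods are 1/5 · 0.017493 = 0.0034985, 1/5 · 0.058309 = 0.011662, 1/5 · 0.10496 = 0.020991, 1/5 · 0.13994 = 0.027988, 1/5 · 0.14577 = 0.029155; these sum to 0.093294.
By Bayes' rule, P(r = 3 | data) = (0.020991) / (0.093294) = 0.225.

0.2250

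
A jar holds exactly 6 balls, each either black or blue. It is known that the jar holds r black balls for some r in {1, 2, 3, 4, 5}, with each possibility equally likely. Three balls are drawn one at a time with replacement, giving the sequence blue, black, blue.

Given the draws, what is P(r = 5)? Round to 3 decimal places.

0.048

Compute the likelihood of the observed sequence for each case: P(data | r = 1) = (5/6)(1/6)(5/6) = 25/216; P(data | r = 2) = (4/6)(2/6)(4/6) = 4/27; P(data | r = 3) = (3/6)(3/6)(3/6) = 1/8; P(data | r = 4) = (2/6)(4/6)(2/6) = 2/27; P(data | r = 5) = (1/6)(5/6)(1/6) = 5/216.
The prior-weighted likelihoods are 1/5 · 25/216 = 5/216, 1/5 · 4/27 = 4/135, 1/5 · 1/8 = 1/40, 1/5 · 2/27 = 2/135, 1/5 · 5/216 = 1/216; these sum to 7/72.
Hence P(r = 5 | data) = (1/216) / (7/72) = 1/21.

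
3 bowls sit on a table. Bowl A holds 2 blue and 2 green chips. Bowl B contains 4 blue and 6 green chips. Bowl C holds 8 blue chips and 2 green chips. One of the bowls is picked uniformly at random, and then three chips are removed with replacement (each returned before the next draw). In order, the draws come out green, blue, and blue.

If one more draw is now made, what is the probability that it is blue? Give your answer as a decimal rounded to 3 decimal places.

For each hypothesis, P(data | H) works out to: P(data | bowl A) = (2/4)(2/4)(2/4) = 0.125; P(data | bowl B) = (6/10)(4/10)(4/10) = 0.096; P(data | bowl C) = (2/10)(8/10)(8/10) = 0.128.
Multiplying each by its prior: 1/3 · 0.125 = 0.041667, 1/3 · 0.096 = 0.032, 1/3 · 0.128 = 0.042667; summing to 0.11633.
Dividing through by the total gives posterior P(bowl A | data) = 0.35817, P(bowl B | data) = 0.27507, P(bowl C | data) = 0.36676.
The predictive probability is P(blue next | data) = (1/2)(0.35817) + (2/5)(0.27507) + (4/5)(0.36676) = 0.58252.

0.583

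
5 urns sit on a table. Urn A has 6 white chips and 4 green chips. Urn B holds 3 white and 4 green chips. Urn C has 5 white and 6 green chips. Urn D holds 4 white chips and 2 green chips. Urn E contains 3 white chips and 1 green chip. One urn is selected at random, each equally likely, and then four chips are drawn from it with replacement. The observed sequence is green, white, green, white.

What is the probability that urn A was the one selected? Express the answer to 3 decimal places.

For each hypothesis, P(data | H) works out to: P(data | urn A) = (4/10)(6/10)(4/10)(6/10) = 0.0576; P(data | urn B) = (4/7)(3/7)(4/7)(3/7) = 0.059975; P(data | urn C) = (6/11)(5/11)(6/11)(5/11) = 0.061471; P(data | urn D) = (2/6)(4/6)(2/6)(4/6) = 0.049383; P(data | urn E) = (1/4)(3/4)(1/4)(3/4) = 0.035156.
Weighting by the prior gives 1/5 · 0.0576 = 0.01152, 1/5 · 0.059975 = 0.011995, 1/5 · 0.061471 = 0.012294, 1/5 · 0.049383 = 0.0098765, 1/5 · 0.035156 = 0.0070313; these sum to 0.052717.
Hence P(urn A | data) = (0.01152) / (0.052717) = 0.21853.

0.219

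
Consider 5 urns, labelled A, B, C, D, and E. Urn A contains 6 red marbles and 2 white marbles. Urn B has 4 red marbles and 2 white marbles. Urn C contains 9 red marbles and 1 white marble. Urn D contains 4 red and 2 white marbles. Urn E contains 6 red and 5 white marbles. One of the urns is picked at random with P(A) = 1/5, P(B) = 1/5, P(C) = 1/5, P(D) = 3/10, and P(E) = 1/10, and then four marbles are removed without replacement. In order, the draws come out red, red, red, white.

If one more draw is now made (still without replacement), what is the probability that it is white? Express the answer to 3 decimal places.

0.365

Compute the likelihood of the observed sequence for each case: P(data | urn A) = (6/8)(5/7)(4/6)(2/5) = 0.14286; P(data | urn B) = (4/6)(3/5)(2/4)(2/3) = 0.13333; P(data | urn C) = (9/10)(8/9)(7/8)(1/7) = 0.1; P(data | urn D) = (4/6)(3/5)(2/4)(2/3) = 0.13333; P(data | urn E) = (6/11)(5/10)(4/9)(5/8) = 0.075758.
Weighting by the prior gives 1/5 · 0.14286 = 0.028571, 1/5 · 0.13333 = 0.026667, 1/5 · 0.1 = 0.02, 3/10 · 0.13333 = 0.04, 1/10 · 0.075758 = 0.0075758; summing to 0.12281.
Dividing through by the total gives posterior P(urn A | data) = 0.23264, P(urn B | data) = 0.21713, P(urn C | data) = 0.16285, P(urn D | data) = 0.3257, P(urn E | data) = 0.061685.
Averaging over the posterior, P(white next | data) = (1/4)(0.23264) + (1/2)(0.21713) + (0)(0.16285) + (1/2)(0.3257) + (4/7)(0.061685) = 0.36482.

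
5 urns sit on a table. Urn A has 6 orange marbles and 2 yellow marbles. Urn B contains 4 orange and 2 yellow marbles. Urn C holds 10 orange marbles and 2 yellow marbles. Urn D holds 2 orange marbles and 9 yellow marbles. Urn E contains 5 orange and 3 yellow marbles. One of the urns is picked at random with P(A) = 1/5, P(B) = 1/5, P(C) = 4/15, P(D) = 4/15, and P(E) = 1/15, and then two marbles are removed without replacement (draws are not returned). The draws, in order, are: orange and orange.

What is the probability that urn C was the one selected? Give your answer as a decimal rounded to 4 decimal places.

0.4573

Compute the likelihood of the observed sequence for each case: P(data | urn A) = (6/8)(5/7) = 15/28; P(data | urn B) = (4/6)(3/5) = 2/5; P(data | urn C) = (10/12)(9/11) = 15/22; P(data | urn D) = (2/11)(1/10) = 1/55; P(data | urn E) = (5/8)(4/7) = 5/14.
The prior-weighted likelihoods are 1/5 · 15/28 = 3/28, 1/5 · 2/5 = 2/25, 4/15 · 15/22 = 2/11, 4/15 · 1/55 = 4/825, 1/15 · 5/14 = 1/42; with total 167/420.
So P(urn C | data) = (2/11) / (167/420) = 840/1837.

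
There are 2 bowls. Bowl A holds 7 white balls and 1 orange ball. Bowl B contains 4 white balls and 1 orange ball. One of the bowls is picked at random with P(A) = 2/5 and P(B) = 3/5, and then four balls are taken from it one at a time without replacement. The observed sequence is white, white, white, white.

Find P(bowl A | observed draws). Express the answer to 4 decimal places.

For each hypothesis, P(data | H) works out to: P(data | bowl A) = (7/8)(6/7)(5/6)(4/5) = 1/2; P(data | bowl B) = (4/5)(3/4)(2/3)(1/2) = 1/5.
Multiplying each by its prior: 2/5 · 1/2 = 1/5, 3/5 · 1/5 = 3/25; these sum to 8/25.
Therefore the posterior P(bowl A | data) = (1/5) / (8/25) = 5/8.

0.6250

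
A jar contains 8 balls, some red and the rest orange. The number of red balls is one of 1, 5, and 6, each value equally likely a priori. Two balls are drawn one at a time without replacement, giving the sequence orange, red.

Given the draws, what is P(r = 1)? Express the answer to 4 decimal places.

0.2059

Compute the likelihood of the observed sequence for each case: P(data | r = 1) = (7/8)(1/7) = 1/8; P(data | r = 5) = (3/8)(5/7) = 15/56; P(data | r = 6) = (2/8)(6/7) = 3/14.
The prior-weighted likelihoods are 1/3 · 1/8 = 1/24, 1/3 · 15/56 = 5/56, 1/3 · 3/14 = 1/14; with total 17/84.
Therefore the posterior P(r = 1 | data) = (1/24) / (17/84) = 7/34.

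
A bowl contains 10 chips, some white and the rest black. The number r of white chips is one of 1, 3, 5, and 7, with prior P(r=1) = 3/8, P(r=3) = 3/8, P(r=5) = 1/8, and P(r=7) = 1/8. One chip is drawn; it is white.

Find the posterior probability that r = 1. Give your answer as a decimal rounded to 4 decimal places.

The likelihood of this draw under each hypothesis: P(data | r = 1) = (1/10) = 1/10; P(data | r = 3) = (3/10) = 3/10; P(data | r = 5) = (5/10) = 1/2; P(data | r = 7) = (7/10) = 7/10.
Multiplying each by its prior: 3/8 · 1/10 = 3/80, 3/8 · 3/10 = 9/80, 1/8 · 1/2 = 1/16, 1/8 · 7/10 = 7/80; these sum to 3/10.
Hence P(r = 1 | data) = (3/80) / (3/10) = 1/8.

0.1250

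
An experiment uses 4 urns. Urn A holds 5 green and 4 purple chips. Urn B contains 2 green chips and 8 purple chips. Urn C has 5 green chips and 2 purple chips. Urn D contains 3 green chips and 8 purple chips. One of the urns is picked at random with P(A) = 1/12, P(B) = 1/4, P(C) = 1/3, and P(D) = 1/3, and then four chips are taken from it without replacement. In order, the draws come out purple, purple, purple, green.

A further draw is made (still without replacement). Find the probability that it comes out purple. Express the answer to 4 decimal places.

0.7430

Under each hypothesis, the probability of the observed sequence is: P(data | urn A) = (4/9)(3/8)(2/7)(5/6) = 0.039683; P(data | urn B) = (8/10)(7/9)(6/8)(2/7) = 0.13333; P(data | urn C) = (2/7)(1/6)(0/5) = 0; P(data | urn D) = (8/11)(7/10)(6/9)(3/8) = 0.12727.
Multiplying each by its prior: 1/12 · 0.039683 = 0.0033069, 1/4 · 0.13333 = 0.033333, 1/3 · 0 = 0, 1/3 · 0.12727 = 0.042424; these sum to 0.079064.
The posterior is then P(urn A | data) = 0.041825, P(urn B | data) = 0.4216, P(urn C | data) = 0, P(urn D | data) = 0.53658.
Averaging over the posterior, P(purple next | data) = (1/5)(0.041825) + (5/6)(0.4216) + (5/7)(0.53658) = 0.74297.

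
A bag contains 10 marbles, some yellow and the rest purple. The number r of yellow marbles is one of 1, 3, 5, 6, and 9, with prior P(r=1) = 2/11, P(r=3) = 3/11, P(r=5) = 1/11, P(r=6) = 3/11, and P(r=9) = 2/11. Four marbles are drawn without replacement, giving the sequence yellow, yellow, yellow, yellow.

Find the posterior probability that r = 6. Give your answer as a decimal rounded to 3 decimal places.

The likelihood of the observed sequence under each hypothesis: P(data | r = 1) = (1/10)(0/9) = 0; P(data | r = 3) = (3/10)(2/9)(1/8)(0/7) = 0; P(data | r = 5) = (5/10)(4/9)(3/8)(2/7) = 0.02381; P(data | r = 6) = (6/10)(5/9)(4/8)(3/7) = 0.071429; P(data | r = 9) = (9/10)(8/9)(7/8)(6/7) = 0.6.
The prior-weighted likelihoods are 2/11 · 0 = 0, 3/11 · 0 = 0, 1/11 · 0.02381 = 0.0021645, 3/11 · 0.071429 = 0.019481, 2/11 · 0.6 = 0.10909; these sum to 0.13074.
Hence P(r = 6 | data) = (0.019481) / (0.13074) = 0.14901.

0.149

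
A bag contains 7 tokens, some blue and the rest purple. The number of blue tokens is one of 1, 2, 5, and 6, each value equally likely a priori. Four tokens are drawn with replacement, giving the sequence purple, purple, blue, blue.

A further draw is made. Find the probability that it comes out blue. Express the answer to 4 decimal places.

0.5000

Under each hypothesis, the probability of the observed sequence is: P(data | r = 1) = (6/7)(6/7)(1/7)(1/7) = 0.014994; P(data | r = 2) = (5/7)(5/7)(2/7)(2/7) = 0.041649; P(data | r = 5) = (2/7)(2/7)(5/7)(5/7) = 0.041649; P(data | r = 6) = (1/7)(1/7)(6/7)(6/7) = 0.014994.
Multiplying each by its prior: 1/4 · 0.014994 = 0.0037484, 1/4 · 0.041649 = 0.010412, 1/4 · 0.041649 = 0.010412, 1/4 · 0.014994 = 0.0037484; summing to 0.028322.
The posterior is then P(r = 1 | data) = 0.13235, P(r = 2 | data) = 0.36765, P(r = 5 | data) = 0.36765, P(r = 6 | data) = 0.13235.
So P(blue next | data) = Σ P(blue next | H) P(H | data) = (1/7)(0.13235) + (2/7)(0.36765) + (5/7)(0.36765) + (6/7)(0.13235) = 0.5.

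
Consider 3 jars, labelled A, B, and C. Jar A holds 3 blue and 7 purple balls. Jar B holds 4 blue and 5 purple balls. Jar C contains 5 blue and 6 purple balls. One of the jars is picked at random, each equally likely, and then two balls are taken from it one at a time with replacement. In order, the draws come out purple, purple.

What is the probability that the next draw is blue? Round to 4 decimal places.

0.3826

For each hypothesis, P(data | H) works out to: P(data | jar A) = (7/10)(7/10) = 0.49; P(data | jar B) = (5/9)(5/9) = 0.30864; P(data | jar C) = (6/11)(6/11) = 0.29752.
Weighting by the prior gives 1/3 · 0.49 = 0.16333, 1/3 · 0.30864 = 0.10288, 1/3 · 0.29752 = 0.099174; with total 0.36539.
Dividing through by the total gives posterior P(jar A | data) = 0.44701, P(jar B | data) = 0.28157, P(jar C | data) = 0.27142.
Averaging over the posterior, P(blue next | data) = (3/10)(0.44701) + (4/9)(0.28157) + (5/11)(0.27142) = 0.38262.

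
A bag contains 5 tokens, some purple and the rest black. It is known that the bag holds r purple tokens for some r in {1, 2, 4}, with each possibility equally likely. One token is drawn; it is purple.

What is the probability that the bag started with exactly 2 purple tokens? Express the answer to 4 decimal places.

The likelihood of this draw under each hypothesis: P(data | r = 1) = (1/5) = 1/5; P(data | r = 2) = (2/5) = 2/5; P(data | r = 4) = (4/5) = 4/5.
Weighting by the prior gives 1/3 · 1/5 = 1/15, 1/3 · 2/5 = 2/15, 1/3 · 4/5 = 4/15; summing to 7/15.
So P(r = 2 | data) = (2/15) / (7/15) = 2/7.

0.2857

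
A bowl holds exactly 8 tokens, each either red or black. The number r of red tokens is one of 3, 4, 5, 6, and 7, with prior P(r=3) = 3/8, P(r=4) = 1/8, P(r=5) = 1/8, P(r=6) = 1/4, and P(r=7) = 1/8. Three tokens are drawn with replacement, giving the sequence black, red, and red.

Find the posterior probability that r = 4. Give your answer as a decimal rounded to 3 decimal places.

0.137

The likelihood of the observed sequence under each hypothesis: P(data | r = 3) = (5/8)(3/8)(3/8) = 0.087891; P(data | r = 4) = (4/8)(4/8)(4/8) = 0.125; P(data | r = 5) = (3/8)(5/8)(5/8) = 0.14648; P(data | r = 6) = (2/8)(6/8)(6/8) = 0.14062; P(data | r = 7) = (1/8)(7/8)(7/8) = 0.095703.
Weighting by the prior gives 3/8 · 0.087891 = 0.032959, 1/8 · 0.125 = 0.015625, 1/8 · 0.14648 = 0.018311, 1/4 · 0.14062 = 0.035156, 1/8 · 0.095703 = 0.011963; summing to 0.11401.
So P(r = 4 | data) = (0.015625) / (0.11401) = 0.13704.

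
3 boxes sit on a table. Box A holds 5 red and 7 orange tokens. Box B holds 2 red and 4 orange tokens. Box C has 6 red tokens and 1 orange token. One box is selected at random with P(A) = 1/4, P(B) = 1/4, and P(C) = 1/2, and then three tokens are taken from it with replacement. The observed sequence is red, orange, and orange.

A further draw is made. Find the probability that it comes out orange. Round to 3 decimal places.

0.574

The likelihood of the observed sequence under each hypothesis: P(data | box A) = (5/12)(7/12)(7/12) = 0.14178; P(data | box B) = (2/6)(4/6)(4/6) = 0.14815; P(data | box C) = (6/7)(1/7)(1/7) = 0.017493.
Multiplying each by its prior: 1/4 · 0.14178 = 0.035446, 1/4 · 0.14815 = 0.037037, 1/2 · 0.017493 = 0.0087464; with total 0.081229.
Dividing through by the total gives posterior P(box A | data) = 0.43637, P(box B | data) = 0.45596, P(box C | data) = 0.10768.
So P(orange next | data) = Σ P(orange next | H) P(H | data) = (7/12)(0.43637) + (2/3)(0.45596) + (1/7)(0.10768) = 0.5739.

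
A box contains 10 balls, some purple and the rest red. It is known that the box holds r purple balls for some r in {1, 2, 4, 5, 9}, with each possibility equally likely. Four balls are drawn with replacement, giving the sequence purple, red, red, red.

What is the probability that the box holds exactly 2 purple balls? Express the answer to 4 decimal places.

0.3150

For each hypothesis, P(data | H) works out to: P(data | r = 1) = (1/10)(9/10)(9/10)(9/10) = 0.0729; P(data | r = 2) = (2/10)(8/10)(8/10)(8/10) = 0.1024; P(data | r = 4) = (4/10)(6/10)(6/10)(6/10) = 0.0864; P(data | r = 5) = (5/10)(5/10)(5/10)(5/10) = 0.0625; P(data | r = 9) = (9/10)(1/10)(1/10)(1/10) = 0.0009.
Weighting by the prior gives 1/5 · 0.0729 = 0.01458, 1/5 · 0.1024 = 0.02048, 1/5 · 0.0864 = 0.01728, 1/5 · 0.0625 = 0.0125, 1/5 · 0.0009 = 0.00018; these sum to 0.06502.
Therefore the posterior P(r = 2 | data) = (0.02048) / (0.06502) = 0.31498.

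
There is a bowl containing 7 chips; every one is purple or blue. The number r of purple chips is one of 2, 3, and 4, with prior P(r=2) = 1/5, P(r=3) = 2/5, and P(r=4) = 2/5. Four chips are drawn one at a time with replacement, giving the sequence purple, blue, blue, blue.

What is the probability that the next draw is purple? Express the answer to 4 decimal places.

0.4229

Under each hypothesis, the probability of the observed sequence is: P(data | r = 2) = (2/7)(5/7)(5/7)(5/7) = 0.10412; P(data | r = 3) = (3/7)(4/7)(4/7)(4/7) = 0.079967; P(data | r = 4) = (4/7)(3/7)(3/7)(3/7) = 0.044981.
The prior-weighted likelihoods are 1/5 · 0.10412 = 0.020825, 2/5 · 0.079967 = 0.031987, 2/5 · 0.044981 = 0.017993; summing to 0.070804.
Normalising, the posterior is P(r = 2 | data) = 0.29412, P(r = 3 | data) = 0.45176, P(r = 4 | data) = 0.25412.
So P(purple next | data) = Σ P(purple next | H) P(H | data) = (2/7)(0.29412) + (3/7)(0.45176) + (4/7)(0.25412) = 0.42286.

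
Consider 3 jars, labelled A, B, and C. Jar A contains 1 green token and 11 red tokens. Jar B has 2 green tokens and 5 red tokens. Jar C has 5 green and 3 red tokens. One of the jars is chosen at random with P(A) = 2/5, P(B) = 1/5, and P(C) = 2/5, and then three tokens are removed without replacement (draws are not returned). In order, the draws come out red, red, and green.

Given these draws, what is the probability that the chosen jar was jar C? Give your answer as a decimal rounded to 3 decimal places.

0.333

Under each hypothesis, the probability of the observed sequence is: P(data | jar A) = (11/12)(10/11)(1/10) = 1/12; P(data | jar B) = (5/7)(4/6)(2/5) = 4/21; P(data | jar C) = (3/8)(2/7)(5/6) = 5/56.
The prior-weighted likelihoods are 2/5 · 1/12 = 1/30, 1/5 · 4/21 = 4/105, 2/5 · 5/56 = 1/28; with total 3/28.
Therefore the posterior P(jar C | data) = (1/28) / (3/28) = 1/3.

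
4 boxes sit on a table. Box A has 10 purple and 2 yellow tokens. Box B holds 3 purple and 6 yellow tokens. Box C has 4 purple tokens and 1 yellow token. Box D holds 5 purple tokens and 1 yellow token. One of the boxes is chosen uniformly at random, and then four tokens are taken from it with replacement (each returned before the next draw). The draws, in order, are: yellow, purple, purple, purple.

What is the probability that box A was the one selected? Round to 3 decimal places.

Under each hypothesis, the probability of the observed sequence is: P(data | box A) = (2/12)(10/12)(10/12)(10/12) = 0.096451; P(data | box B) = (6/9)(3/9)(3/9)(3/9) = 0.024691; P(data | box C) = (1/5)(4/5)(4/5)(4/5) = 0.1024; P(data | box D) = (1/6)(5/6)(5/6)(5/6) = 0.096451.
The prior-weighted likelihoods are 1/4 · 0.096451 = 0.024113, 1/4 · 0.024691 = 0.0061728, 1/4 · 0.1024 = 0.0256, 1/4 · 0.096451 = 0.024113; these sum to 0.079998.
By Bayes' rule, P(box A | data) = (0.024113) / (0.079998) = 0.30142.

0.301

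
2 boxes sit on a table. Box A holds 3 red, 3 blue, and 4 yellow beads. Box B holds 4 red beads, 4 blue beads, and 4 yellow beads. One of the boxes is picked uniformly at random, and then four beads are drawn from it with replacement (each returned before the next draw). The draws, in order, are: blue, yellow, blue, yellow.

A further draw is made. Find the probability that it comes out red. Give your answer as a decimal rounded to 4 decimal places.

The likelihood of the observed sequence under each hypothesis: P(data | box A) = (3/10)(4/10)(3/10)(4/10) = 0.0144; P(data | box B) = (4/12)(4/12)(4/12)(4/12) = 0.012346.
The prior-weighted likelihoods are 1/2 · 0.0144 = 0.0072, 1/2 · 0.012346 = 0.0061728; with total 0.013373.
The posterior is then P(box A | data) = 0.5384, P(box B | data) = 0.4616.
Averaging over the posterior, P(red next | data) = (3/10)(0.5384) + (1/3)(0.4616) = 0.31539.

0.3154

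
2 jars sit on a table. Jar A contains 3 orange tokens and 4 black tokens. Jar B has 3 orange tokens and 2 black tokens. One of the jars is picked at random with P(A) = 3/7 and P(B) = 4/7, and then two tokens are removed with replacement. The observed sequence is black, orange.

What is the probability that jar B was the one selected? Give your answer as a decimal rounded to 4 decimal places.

0.5665

The likelihood of the observed sequence under each hypothesis: P(data | jar A) = (4/7)(3/7) = 0.2449; P(data | jar B) = (2/5)(3/5) = 0.24.
Multiplying each by its prior: 3/7 · 0.2449 = 0.10496, 4/7 · 0.24 = 0.13714; these sum to 0.2421.
Hence P(jar B | data) = (0.13714) / (0.2421) = 0.56647.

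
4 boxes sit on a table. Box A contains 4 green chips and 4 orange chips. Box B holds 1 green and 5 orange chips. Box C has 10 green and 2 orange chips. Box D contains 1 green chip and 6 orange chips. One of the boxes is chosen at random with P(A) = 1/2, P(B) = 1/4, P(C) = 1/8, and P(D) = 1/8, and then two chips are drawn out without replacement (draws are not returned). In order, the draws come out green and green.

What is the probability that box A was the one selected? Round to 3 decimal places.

0.557

The likelihood of the observed sequence under each hypothesis: P(data | box A) = (4/8)(3/7) = 0.21429; P(data | box B) = (1/6)(0/5) = 0; P(data | box C) = (10/12)(9/11) = 0.68182; P(data | box D) = (1/7)(0/6) = 0.
Multiplying each by its prior: 1/2 · 0.21429 = 0.10714, 1/4 · 0 = 0, 1/8 · 0.68182 = 0.085227, 1/8 · 0 = 0; with total 0.19237.
So P(box A | data) = (0.10714) / (0.19237) = 0.55696.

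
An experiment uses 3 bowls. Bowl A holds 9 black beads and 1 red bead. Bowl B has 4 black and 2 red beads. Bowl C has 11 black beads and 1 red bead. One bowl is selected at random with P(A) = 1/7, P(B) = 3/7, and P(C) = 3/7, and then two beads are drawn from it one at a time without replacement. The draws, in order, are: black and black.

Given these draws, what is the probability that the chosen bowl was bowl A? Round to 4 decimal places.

For each hypothesis, P(data | H) works out to: P(data | bowl A) = (9/10)(8/9) = 4/5; P(data | bowl B) = (4/6)(3/5) = 2/5; P(data | bowl C) = (11/12)(10/11) = 5/6.
The prior-weighted likelihoods are 1/7 · 4/5 = 4/35, 3/7 · 2/5 = 6/35, 3/7 · 5/6 = 5/14; these sum to 9/14.
Therefore the posterior P(bowl A | data) = (4/35) / (9/14) = 8/45.

0.1778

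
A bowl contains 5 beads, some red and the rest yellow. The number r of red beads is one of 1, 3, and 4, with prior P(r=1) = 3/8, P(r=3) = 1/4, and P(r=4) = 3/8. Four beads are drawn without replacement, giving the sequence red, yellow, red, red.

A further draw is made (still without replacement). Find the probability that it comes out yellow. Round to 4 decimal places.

For each hypothesis, P(data | H) works out to: P(data | r = 1) = (1/5)(4/4)(0/3) = 0; P(data | r = 3) = (3/5)(2/4)(2/3)(1/2) = 1/10; P(data | r = 4) = (4/5)(1/4)(3/3)(2/2) = 1/5.
Multiplying each by its prior: 3/8 · 0 = 0, 1/4 · 1/10 = 1/40, 3/8 · 1/5 = 3/40; with total 1/10.
The posterior is then P(r = 1 | data) = 0, P(r = 3 | data) = 1/4, P(r = 4 | data) = 3/4.
Averaging over the posterior, P(yellow next | data) = (1)(1/4) + (0)(3/4) = 1/4.

0.2500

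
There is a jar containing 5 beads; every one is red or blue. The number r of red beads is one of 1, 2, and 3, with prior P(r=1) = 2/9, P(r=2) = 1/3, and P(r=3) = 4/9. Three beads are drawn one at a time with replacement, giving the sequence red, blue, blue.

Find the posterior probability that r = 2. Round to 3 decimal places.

0.403

Under each hypothesis, the probability of the observed sequence is: P(data | r = 1) = (1/5)(4/5)(4/5) = 0.128; P(data | r = 2) = (2/5)(3/5)(3/5) = 0.144; P(data | r = 3) = (3/5)(2/5)(2/5) = 0.096.
The prior-weighted likelihoods are 2/9 · 0.128 = 0.028444, 1/3 · 0.144 = 0.048, 4/9 · 0.096 = 0.042667; summing to 0.11911.
Hence P(r = 2 | data) = (0.048) / (0.11911) = 0.40299.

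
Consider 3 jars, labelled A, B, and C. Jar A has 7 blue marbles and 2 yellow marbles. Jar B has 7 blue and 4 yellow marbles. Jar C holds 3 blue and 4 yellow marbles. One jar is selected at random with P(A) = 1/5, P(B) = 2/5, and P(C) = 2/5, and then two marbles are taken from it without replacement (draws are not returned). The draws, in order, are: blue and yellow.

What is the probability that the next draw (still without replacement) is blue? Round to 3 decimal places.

0.576

Under each hypothesis, the probability of the observed sequence is: P(data | jar A) = (7/9)(2/8) = 0.19444; P(data | jar B) = (7/11)(4/10) = 0.25455; P(data | jar C) = (3/7)(4/6) = 0.28571.
Multiplying each by its prior: 1/5 · 0.19444 = 0.038889, 2/5 · 0.25455 = 0.10182, 2/5 · 0.28571 = 0.11429; summing to 0.25499.
Dividing through by the total gives posterior P(jar A | data) = 0.15251, P(jar B | data) = 0.3993, P(jar C | data) = 0.44819.
Averaging over the posterior, P(blue next | data) = (6/7)(0.15251) + (2/3)(0.3993) + (2/5)(0.44819) = 0.5762.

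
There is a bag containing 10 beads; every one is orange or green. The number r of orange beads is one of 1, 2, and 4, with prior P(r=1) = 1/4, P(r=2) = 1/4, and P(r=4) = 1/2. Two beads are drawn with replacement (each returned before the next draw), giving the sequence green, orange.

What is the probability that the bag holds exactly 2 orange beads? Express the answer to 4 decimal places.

0.2192

Compute the likelihood of the observed sequence for each case: P(data | r = 1) = (9/10)(1/10) = 9/100; P(data | r = 2) = (8/10)(2/10) = 4/25; P(data | r = 4) = (6/10)(4/10) = 6/25.
The prior-weighted likelihoods are 1/4 · 9/100 = 9/400, 1/4 · 4/25 = 1/25, 1/2 · 6/25 = 3/25; with total 73/400.
Therefore the posterior P(r = 2 | data) = (1/25) / (73/400) = 16/73.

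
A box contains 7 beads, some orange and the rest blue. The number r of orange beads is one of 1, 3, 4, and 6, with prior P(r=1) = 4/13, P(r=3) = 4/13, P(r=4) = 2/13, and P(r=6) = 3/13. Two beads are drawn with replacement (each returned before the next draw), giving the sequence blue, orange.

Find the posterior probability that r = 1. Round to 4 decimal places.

0.2105

Under each hypothesis, the probability of the observed sequence is: P(data | r = 1) = (6/7)(1/7) = 6/49; P(data | r = 3) = (4/7)(3/7) = 12/49; P(data | r = 4) = (3/7)(4/7) = 12/49; P(data | r = 6) = (1/7)(6/7) = 6/49.
The prior-weighted likelihoods are 4/13 · 6/49 = 24/637, 4/13 · 12/49 = 48/637, 2/13 · 12/49 = 24/637, 3/13 · 6/49 = 18/637; summing to 114/637.
So P(r = 1 | data) = (24/637) / (114/637) = 4/19.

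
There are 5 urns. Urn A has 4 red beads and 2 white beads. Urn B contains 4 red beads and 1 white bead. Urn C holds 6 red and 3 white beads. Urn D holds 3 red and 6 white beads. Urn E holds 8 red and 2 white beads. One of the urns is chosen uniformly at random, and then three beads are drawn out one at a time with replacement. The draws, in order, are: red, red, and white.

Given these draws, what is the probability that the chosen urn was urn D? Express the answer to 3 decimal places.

0.118

For each hypothesis, P(data | H) works out to: P(data | urn A) = (4/6)(4/6)(2/6) = 0.14815; P(data | urn B) = (4/5)(4/5)(1/5) = 0.128; P(data | urn C) = (6/9)(6/9)(3/9) = 0.14815; P(data | urn D) = (3/9)(3/9)(6/9) = 0.074074; P(data | urn E) = (8/10)(8/10)(2/10) = 0.128.
The prior-weighted likelihoods are 1/5 · 0.14815 = 0.02963, 1/5 · 0.128 = 0.0256, 1/5 · 0.14815 = 0.02963, 1/5 · 0.074074 = 0.014815, 1/5 · 0.128 = 0.0256; summing to 0.12527.
Hence P(urn D | data) = (0.014815) / (0.12527) = 0.11826.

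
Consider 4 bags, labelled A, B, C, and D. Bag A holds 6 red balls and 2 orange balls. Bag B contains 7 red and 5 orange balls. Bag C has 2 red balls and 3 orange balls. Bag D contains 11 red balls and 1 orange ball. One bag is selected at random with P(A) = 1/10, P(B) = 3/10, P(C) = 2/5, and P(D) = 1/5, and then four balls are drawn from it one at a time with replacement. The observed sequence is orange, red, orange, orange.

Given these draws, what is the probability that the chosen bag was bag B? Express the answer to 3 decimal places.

Under each hypothesis, the probability of the observed sequence is: P(data | bag A) = (2/8)(6/8)(2/8)(2/8) = 0.011719; P(data | bag B) = (5/12)(7/12)(5/12)(5/12) = 0.042197; P(data | bag C) = (3/5)(2/5)(3/5)(3/5) = 0.0864; P(data | bag D) = (1/12)(11/12)(1/12)(1/12) = 0.00053048.
Weighting by the prior gives 1/10 · 0.011719 = 0.0011719, 3/10 · 0.042197 = 0.012659, 2/5 · 0.0864 = 0.03456, 1/5 · 0.00053048 = 0.0001061; summing to 0.048497.
Therefore the posterior P(bag B | data) = (0.012659) / (0.048497) = 0.26103.

0.261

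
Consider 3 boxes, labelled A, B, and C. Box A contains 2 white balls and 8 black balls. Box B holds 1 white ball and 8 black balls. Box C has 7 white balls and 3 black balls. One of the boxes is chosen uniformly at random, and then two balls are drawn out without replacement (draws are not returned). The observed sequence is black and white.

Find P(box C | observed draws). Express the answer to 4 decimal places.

Under each hypothesis, the probability of the observed sequence is: P(data | box A) = (8/10)(2/9) = 8/45; P(data | box B) = (8/9)(1/8) = 1/9; P(data | box C) = (3/10)(7/9) = 7/30.
The prior-weighted likelihoods are 1/3 · 8/45 = 8/135, 1/3 · 1/9 = 1/27, 1/3 · 7/30 = 7/90; summing to 47/270.
By Bayes' rule, P(box C | data) = (7/90) / (47/270) = 21/47.

0.4468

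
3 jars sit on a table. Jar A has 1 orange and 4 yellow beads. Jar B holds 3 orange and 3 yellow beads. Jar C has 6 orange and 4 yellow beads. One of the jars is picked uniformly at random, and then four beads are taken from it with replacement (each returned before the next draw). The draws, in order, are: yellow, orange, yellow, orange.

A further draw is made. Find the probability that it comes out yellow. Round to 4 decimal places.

0.5132

For each hypothesis, P(data | H) works out to: P(data | jar A) = (4/5)(1/5)(4/5)(1/5) = 0.0256; P(data | jar B) = (3/6)(3/6)(3/6)(3/6) = 0.0625; P(data | jar C) = (4/10)(6/10)(4/10)(6/10) = 0.0576.
Multiplying each by its prior: 1/3 · 0.0256 = 0.0085333, 1/3 · 0.0625 = 0.020833, 1/3 · 0.0576 = 0.0192; with total 0.048567.
Normalising, the posterior is P(jar A | data) = 0.1757, P(jar B | data) = 0.42896, P(jar C | data) = 0.39533.
So P(yellow next | data) = Σ P(yellow next | H) P(H | data) = (4/5)(0.1757) + (1/2)(0.42896) + (2/5)(0.39533) = 0.51318.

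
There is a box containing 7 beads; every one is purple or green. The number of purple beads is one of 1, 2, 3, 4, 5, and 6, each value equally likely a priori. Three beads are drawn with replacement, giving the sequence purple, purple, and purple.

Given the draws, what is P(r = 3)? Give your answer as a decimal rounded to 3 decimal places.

The likelihood of the observed sequence under each hypothesis: P(data | r = 1) = (1/7)(1/7)(1/7) = 0.0029155; P(data | r = 2) = (2/7)(2/7)(2/7) = 0.023324; P(data | r = 3) = (3/7)(3/7)(3/7) = 0.078717; P(data | r = 4) = (4/7)(4/7)(4/7) = 0.18659; P(data | r = 5) = (5/7)(5/7)(5/7) = 0.36443; P(data | r = 6) = (6/7)(6/7)(6/7) = 0.62974.
Multiplying each by its prior: 1/6 · 0.0029155 = 0.00048591, 1/6 · 0.023324 = 0.0038873, 1/6 · 0.078717 = 0.01312, 1/6 · 0.18659 = 0.031098, 1/6 · 0.36443 = 0.060739, 1/6 · 0.62974 = 0.10496; with total 0.21429.
So P(r = 3 | data) = (0.01312) / (0.21429) = 0.061224.

0.061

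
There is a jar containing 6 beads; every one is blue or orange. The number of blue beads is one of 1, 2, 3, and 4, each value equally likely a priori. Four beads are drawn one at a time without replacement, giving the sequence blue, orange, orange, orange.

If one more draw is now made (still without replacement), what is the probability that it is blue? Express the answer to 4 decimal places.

For each hypothesis, P(data | H) works out to: P(data | r = 1) = (1/6)(5/5)(4/4)(3/3) = 1/6; P(data | r = 2) = (2/6)(4/5)(3/4)(2/3) = 2/15; P(data | r = 3) = (3/6)(3/5)(2/4)(1/3) = 1/20; P(data | r = 4) = (4/6)(2/5)(1/4)(0/3) = 0.
The prior-weighted likelihoods are 1/4 · 1/6 = 1/24, 1/4 · 2/15 = 1/30, 1/4 · 1/20 = 1/80, 1/4 · 0 = 0; with total 7/80.
Normalising, the posterior is P(r = 1 | data) = 10/21, P(r = 2 | data) = 8/21, P(r = 3 | data) = 1/7, P(r = 4 | data) = 0.
Averaging over the posterior, P(blue next | data) = (0)(10/21) + (1/2)(8/21) + (1)(1/7) = 1/3.

0.3333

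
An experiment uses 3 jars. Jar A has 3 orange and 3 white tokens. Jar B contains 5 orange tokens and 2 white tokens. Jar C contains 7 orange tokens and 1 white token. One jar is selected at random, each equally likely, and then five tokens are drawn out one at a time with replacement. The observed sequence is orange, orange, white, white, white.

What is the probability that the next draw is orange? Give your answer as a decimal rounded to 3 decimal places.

Compute the likelihood of the observed sequence for each case: P(data | jar A) = (3/6)(3/6)(3/6)(3/6)(3/6) = 0.03125; P(data | jar B) = (5/7)(5/7)(2/7)(2/7)(2/7) = 0.0119; P(data | jar C) = (7/8)(7/8)(1/8)(1/8)(1/8) = 0.0014954.
Multiplying each by its prior: 1/3 · 0.03125 = 0.010417, 1/3 · 0.0119 = 0.0039666, 1/3 · 0.0014954 = 0.00049845; summing to 0.014882.
Dividing through by the total gives posterior P(jar A | data) = 0.69996, P(jar B | data) = 0.26654, P(jar C | data) = 0.033494.
So P(orange next | data) = Σ P(orange next | H) P(H | data) = (1/2)(0.69996) + (5/7)(0.26654) + (7/8)(0.033494) = 0.56968.

0.570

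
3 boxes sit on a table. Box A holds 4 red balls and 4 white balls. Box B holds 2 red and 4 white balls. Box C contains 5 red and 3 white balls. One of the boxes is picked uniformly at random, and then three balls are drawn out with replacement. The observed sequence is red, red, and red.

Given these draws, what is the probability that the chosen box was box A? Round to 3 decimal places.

0.308

Under each hypothesis, the probability of the observed sequence is: P(data | box A) = (4/8)(4/8)(4/8) = 0.125; P(data | box B) = (2/6)(2/6)(2/6) = 0.037037; P(data | box C) = (5/8)(5/8)(5/8) = 0.24414.
The prior-weighted likelihoods are 1/3 · 0.125 = 0.041667, 1/3 · 0.037037 = 0.012346, 1/3 · 0.24414 = 0.08138; with total 0.13539.
Hence P(box A | data) = (0.041667) / (0.13539) = 0.30775.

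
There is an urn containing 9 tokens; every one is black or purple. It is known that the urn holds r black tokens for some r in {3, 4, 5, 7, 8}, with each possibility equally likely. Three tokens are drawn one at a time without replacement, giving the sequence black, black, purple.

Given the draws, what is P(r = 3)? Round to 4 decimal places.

0.1139

For each hypothesis, P(data | H) works out to: P(data | r = 3) = (3/9)(2/8)(6/7) = 1/14; P(data | r = 4) = (4/9)(3/8)(5/7) = 5/42; P(data | r = 5) = (5/9)(4/8)(4/7) = 10/63; P(data | r = 7) = (7/9)(6/8)(2/7) = 1/6; P(data | r = 8) = (8/9)(7/8)(1/7) = 1/9.
The prior-weighted likelihoods are 1/5 · 1/14 = 1/70, 1/5 · 5/42 = 1/42, 1/5 · 10/63 = 2/63, 1/5 · 1/6 = 1/30, 1/5 · 1/9 = 1/45; with total 79/630.
So P(r = 3 | data) = (1/70) / (79/630) = 9/79.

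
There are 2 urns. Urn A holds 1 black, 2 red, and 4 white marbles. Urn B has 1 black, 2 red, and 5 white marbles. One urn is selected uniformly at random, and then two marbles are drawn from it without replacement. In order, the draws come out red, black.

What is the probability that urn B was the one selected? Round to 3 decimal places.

0.429

The likelihood of the observed sequence under each hypothesis: P(data | urn A) = (2/7)(1/6) = 1/21; P(data | urn B) = (2/8)(1/7) = 1/28.
Weighting by the prior gives 1/2 · 1/21 = 1/42, 1/2 · 1/28 = 1/56; with total 1/24.
So P(urn B | data) = (1/56) / (1/24) = 3/7.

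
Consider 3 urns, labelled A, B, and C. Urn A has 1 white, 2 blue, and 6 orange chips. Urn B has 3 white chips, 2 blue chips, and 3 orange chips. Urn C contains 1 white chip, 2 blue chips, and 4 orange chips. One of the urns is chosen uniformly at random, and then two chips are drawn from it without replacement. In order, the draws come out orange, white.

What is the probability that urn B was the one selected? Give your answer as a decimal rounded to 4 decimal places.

0.4737

The likelihood of the observed sequence under each hypothesis: P(data | urn A) = (6/9)(1/8) = 1/12; P(data | urn B) = (3/8)(3/7) = 9/56; P(data | urn C) = (4/7)(1/6) = 2/21.
The prior-weighted likelihoods are 1/3 · 1/12 = 1/36, 1/3 · 9/56 = 3/56, 1/3 · 2/21 = 2/63; with total 19/168.
So P(urn B | data) = (3/56) / (19/168) = 9/19.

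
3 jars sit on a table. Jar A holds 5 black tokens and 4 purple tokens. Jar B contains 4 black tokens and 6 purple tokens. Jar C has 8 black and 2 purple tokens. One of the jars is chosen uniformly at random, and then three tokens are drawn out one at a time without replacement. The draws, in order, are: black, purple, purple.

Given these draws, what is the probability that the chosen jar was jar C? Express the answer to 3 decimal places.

0.072

For each hypothesis, P(data | H) works out to: P(data | jar A) = (5/9)(4/8)(3/7) = 5/42; P(data | jar B) = (4/10)(6/9)(5/8) = 1/6; P(data | jar C) = (8/10)(2/9)(1/8) = 1/45.
Weighting by the prior gives 1/3 · 5/42 = 5/126, 1/3 · 1/6 = 1/18, 1/3 · 1/45 = 1/135; these sum to 97/945.
Therefore the posterior P(jar C | data) = (1/135) / (97/945) = 7/97.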